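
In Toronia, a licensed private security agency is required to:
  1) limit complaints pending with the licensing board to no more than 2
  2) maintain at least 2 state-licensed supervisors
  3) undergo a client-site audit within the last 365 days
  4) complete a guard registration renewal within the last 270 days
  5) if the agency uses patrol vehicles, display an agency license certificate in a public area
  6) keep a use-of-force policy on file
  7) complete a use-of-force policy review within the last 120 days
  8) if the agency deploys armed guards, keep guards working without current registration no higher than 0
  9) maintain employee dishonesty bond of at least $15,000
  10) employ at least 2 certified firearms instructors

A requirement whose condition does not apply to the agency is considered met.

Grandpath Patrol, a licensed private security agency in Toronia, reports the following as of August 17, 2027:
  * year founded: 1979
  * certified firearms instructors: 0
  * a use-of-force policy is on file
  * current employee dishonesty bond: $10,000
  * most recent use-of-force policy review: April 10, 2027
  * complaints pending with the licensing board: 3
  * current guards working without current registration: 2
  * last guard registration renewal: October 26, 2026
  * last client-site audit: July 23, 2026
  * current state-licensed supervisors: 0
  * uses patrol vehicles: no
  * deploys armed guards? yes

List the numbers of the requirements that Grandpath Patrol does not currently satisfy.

1. complaints pending with the licensing board 3 > 2 → not met
2. state-licensed supervisors 0 < 2 → not met
3. client-site audit 390 days ago vs limit 365 → not met
4. guard registration renewal 295 days ago vs limit 270 → not met
5. condition 'uses patrol vehicles' does not hold → requirement n/a → met
6. use-of-force policy present → met
7. use-of-force policy review 129 days ago vs limit 120 → not met
8. condition 'deploys armed guards' holds; guards working without current registration 2 > 0 → not met
9. employee dishonesty bond $10,000 < $15,000 → not met
10. certified firearms instructors 0 < 2 → not met
Not met: 1, 2, 3, 4, 7, 8, 9, 10

1, 2, 3, 4, 7, 8, 9, 10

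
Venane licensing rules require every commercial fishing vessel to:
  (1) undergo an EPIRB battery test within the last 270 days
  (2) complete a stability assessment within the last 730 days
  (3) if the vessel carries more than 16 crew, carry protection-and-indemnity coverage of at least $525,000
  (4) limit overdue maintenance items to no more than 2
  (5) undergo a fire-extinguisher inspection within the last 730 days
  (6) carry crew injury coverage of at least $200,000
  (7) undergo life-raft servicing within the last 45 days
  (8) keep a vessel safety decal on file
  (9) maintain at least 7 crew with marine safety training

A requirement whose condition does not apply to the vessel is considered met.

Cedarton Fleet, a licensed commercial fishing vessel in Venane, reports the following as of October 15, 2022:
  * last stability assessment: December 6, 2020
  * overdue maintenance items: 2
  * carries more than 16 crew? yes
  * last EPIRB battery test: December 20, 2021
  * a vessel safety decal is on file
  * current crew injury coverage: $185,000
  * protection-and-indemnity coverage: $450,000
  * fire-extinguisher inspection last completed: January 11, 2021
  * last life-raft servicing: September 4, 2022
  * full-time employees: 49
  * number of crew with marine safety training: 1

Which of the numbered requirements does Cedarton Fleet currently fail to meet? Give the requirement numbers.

1, 3, 6, 9

1. EPIRB battery test 299 days ago vs limit 270 → not met
2. stability assessment 678 days ago vs limit 730 → met
3. condition 'carries more than 16 crew' holds; protection-and-indemnity coverage $450,000 < $525,000 → not met
4. overdue maintenance items 2 ≤ 2 → met
5. fire-extinguisher inspection 642 days ago vs limit 730 → met
6. crew injury coverage $185,000 < $200,000 → not met
7. life-raft servicing 41 days ago vs limit 45 → met
8. vessel safety decal present → met
9. crew with marine safety training 1 < 7 → not met
Not met: 1, 3, 6, 9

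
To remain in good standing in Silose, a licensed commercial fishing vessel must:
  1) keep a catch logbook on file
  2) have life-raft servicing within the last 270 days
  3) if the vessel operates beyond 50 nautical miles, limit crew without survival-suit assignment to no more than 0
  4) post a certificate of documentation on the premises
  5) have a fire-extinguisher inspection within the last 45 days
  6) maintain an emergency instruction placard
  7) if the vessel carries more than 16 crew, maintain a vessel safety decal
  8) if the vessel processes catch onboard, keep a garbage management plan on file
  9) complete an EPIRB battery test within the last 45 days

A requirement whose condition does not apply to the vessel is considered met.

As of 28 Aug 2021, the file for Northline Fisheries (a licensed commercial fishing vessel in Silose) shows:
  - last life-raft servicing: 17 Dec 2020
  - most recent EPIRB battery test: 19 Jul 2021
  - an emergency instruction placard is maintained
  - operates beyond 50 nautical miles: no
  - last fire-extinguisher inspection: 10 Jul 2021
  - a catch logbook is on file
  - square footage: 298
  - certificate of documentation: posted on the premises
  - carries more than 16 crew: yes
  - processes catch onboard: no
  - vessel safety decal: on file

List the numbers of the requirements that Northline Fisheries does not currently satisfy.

1. catch logbook present → met
2. life-raft servicing 254 days ago vs limit 270 → met
3. condition 'operates beyond 50 nautical miles' does not hold → requirement n/a → met
4. certificate of documentation present → met
5. fire-extinguisher inspection 49 days ago vs limit 45 → not met
6. emergency instruction placard present → met
7. condition 'carries more than 16 crew' holds; vessel safety decal present → met
8. condition 'processes catch onboard' does not hold → requirement n/a → met
9. EPIRB battery test 40 days ago vs limit 45 → met
Not met: 5

5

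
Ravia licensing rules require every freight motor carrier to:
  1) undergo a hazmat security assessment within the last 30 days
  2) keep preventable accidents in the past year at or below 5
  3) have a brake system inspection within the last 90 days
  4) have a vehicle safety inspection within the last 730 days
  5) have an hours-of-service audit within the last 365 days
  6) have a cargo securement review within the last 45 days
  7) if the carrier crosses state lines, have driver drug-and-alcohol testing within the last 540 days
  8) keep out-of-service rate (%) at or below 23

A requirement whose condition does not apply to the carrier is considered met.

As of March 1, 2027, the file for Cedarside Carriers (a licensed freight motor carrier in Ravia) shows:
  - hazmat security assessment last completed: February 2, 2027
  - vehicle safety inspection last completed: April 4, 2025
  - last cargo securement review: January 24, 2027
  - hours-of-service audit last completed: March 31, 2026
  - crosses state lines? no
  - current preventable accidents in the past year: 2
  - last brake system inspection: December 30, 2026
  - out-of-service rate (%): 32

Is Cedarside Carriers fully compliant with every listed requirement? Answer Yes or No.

No

1. hazmat security assessment 27 days ago vs limit 30 → met
2. preventable accidents in the past year 2 ≤ 5 → met
3. brake system inspection 61 days ago vs limit 90 → met
4. vehicle safety inspection 696 days ago vs limit 730 → met
5. hours-of-service audit 335 days ago vs limit 365 → met
6. cargo securement review 36 days ago vs limit 45 → met
7. condition 'crosses state lines' does not hold → requirement n/a → met
8. out-of-service rate (%) 32 > 23 → not met
Not met: 8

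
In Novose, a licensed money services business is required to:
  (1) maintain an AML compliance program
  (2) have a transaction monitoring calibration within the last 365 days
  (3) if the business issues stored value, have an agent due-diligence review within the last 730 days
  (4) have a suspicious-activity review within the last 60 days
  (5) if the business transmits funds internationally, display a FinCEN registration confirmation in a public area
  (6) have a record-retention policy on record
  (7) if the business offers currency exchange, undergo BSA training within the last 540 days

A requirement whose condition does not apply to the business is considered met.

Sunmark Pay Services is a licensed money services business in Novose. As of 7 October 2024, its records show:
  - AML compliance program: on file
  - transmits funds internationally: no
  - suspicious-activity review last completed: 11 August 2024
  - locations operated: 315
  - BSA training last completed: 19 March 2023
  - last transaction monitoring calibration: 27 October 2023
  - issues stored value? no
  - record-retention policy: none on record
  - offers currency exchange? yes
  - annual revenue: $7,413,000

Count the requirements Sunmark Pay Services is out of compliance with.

2

1. AML compliance program present → met
2. transaction monitoring calibration 346 days ago vs limit 365 → met
3. condition 'issues stored value' does not hold → requirement n/a → met
4. suspicious-activity review 57 days ago vs limit 60 → met
5. condition 'transmits funds internationally' does not hold → requirement n/a → met
6. record-retention policy absent → not met
7. condition 'offers currency exchange' holds; BSA training 568 days ago vs limit 540 → not met
Not met: 2 of 7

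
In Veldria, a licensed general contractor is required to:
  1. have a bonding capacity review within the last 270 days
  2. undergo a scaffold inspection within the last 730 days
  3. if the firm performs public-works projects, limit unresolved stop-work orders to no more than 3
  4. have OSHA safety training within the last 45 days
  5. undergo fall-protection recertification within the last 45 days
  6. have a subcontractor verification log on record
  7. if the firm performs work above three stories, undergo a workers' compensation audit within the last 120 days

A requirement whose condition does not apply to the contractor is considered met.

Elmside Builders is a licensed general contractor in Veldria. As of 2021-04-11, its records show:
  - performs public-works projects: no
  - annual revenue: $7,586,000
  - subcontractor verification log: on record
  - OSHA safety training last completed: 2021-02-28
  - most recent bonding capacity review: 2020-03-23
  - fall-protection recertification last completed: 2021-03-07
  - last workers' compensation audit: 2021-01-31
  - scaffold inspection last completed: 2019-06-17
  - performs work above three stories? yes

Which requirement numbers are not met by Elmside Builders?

1. bonding capacity review 384 days ago vs limit 270 → not met
2. scaffold inspection 664 days ago vs limit 730 → met
3. condition 'performs public-works projects' does not hold → requirement n/a → met
4. OSHA safety training 42 days ago vs limit 45 → met
5. fall-protection recertification 35 days ago vs limit 45 → met
6. subcontractor verification log present → met
7. condition 'performs work above three stories' holds; workers' compensation audit 70 days ago vs limit 120 → met
Not met: 1

1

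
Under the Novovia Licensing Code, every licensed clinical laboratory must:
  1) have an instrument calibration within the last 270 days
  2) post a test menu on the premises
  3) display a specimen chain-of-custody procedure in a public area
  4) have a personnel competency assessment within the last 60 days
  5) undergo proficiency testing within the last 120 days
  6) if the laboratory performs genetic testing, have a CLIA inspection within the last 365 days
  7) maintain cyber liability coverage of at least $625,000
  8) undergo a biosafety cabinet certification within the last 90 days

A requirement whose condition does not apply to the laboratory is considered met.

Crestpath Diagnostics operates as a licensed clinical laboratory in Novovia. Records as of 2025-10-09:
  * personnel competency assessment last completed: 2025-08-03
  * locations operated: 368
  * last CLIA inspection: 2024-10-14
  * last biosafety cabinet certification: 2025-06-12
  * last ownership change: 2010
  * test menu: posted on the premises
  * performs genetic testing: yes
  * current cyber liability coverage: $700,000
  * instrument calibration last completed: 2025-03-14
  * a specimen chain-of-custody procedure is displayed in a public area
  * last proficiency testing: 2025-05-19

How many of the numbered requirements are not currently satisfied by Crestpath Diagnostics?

3

1. instrument calibration 209 days ago vs limit 270 → met
2. test menu present → met
3. specimen chain-of-custody procedure present → met
4. personnel competency assessment 67 days ago vs limit 60 → not met
5. proficiency testing 143 days ago vs limit 120 → not met
6. condition 'performs genetic testing' holds; CLIA inspection 360 days ago vs limit 365 → met
7. cyber liability coverage $700,000 ≥ $625,000 → met
8. biosafety cabinet certification 119 days ago vs limit 90 → not met
Not met: 3 of 8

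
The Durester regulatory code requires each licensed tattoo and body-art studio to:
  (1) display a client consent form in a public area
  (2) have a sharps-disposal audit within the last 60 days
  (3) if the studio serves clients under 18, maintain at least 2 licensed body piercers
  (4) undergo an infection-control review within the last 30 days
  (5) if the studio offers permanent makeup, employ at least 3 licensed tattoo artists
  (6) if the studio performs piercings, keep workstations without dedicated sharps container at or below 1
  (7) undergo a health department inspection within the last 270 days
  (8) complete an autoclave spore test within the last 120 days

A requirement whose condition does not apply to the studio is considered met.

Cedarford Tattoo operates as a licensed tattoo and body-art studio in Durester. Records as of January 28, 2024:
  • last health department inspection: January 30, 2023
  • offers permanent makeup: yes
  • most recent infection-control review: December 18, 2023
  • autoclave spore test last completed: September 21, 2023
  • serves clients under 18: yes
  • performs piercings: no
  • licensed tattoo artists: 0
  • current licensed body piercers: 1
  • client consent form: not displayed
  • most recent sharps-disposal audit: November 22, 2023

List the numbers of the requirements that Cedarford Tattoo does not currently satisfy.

1, 2, 3, 4, 5, 7, 8

1. client consent form absent → not met
2. sharps-disposal audit 67 days ago vs limit 60 → not met
3. condition 'serves clients under 18' holds; licensed body piercers 1 < 2 → not met
4. infection-control review 41 days ago vs limit 30 → not met
5. condition 'offers permanent makeup' holds; licensed tattoo artists 0 < 3 → not met
6. condition 'performs piercings' does not hold → requirement n/a → met
7. health department inspection 363 days ago vs limit 270 → not met
8. autoclave spore test 129 days ago vs limit 120 → not met
Not met: 1, 2, 3, 4, 5, 7, 8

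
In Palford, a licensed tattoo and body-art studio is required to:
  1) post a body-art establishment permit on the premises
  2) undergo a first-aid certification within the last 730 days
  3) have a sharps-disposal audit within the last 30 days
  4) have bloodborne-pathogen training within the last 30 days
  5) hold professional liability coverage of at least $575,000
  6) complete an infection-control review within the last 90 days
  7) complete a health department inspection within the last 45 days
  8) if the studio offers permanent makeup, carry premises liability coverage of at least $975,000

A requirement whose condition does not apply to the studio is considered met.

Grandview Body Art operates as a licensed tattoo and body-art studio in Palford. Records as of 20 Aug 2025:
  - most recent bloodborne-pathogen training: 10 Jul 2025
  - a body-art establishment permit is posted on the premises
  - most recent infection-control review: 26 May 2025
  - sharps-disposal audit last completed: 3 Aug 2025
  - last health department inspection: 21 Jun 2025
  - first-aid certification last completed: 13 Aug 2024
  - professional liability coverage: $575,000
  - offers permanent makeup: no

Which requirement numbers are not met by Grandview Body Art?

1. body-art establishment permit present → met
2. first-aid certification 372 days ago vs limit 730 → met
3. sharps-disposal audit 17 days ago vs limit 30 → met
4. bloodborne-pathogen training 41 days ago vs limit 30 → not met
5. professional liability coverage $575,000 ≥ $575,000 → met
6. infection-control review 86 days ago vs limit 90 → met
7. health department inspection 60 days ago vs limit 45 → not met
8. condition 'offers permanent makeup' does not hold → requirement n/a → met
Not met: 4, 7

4, 7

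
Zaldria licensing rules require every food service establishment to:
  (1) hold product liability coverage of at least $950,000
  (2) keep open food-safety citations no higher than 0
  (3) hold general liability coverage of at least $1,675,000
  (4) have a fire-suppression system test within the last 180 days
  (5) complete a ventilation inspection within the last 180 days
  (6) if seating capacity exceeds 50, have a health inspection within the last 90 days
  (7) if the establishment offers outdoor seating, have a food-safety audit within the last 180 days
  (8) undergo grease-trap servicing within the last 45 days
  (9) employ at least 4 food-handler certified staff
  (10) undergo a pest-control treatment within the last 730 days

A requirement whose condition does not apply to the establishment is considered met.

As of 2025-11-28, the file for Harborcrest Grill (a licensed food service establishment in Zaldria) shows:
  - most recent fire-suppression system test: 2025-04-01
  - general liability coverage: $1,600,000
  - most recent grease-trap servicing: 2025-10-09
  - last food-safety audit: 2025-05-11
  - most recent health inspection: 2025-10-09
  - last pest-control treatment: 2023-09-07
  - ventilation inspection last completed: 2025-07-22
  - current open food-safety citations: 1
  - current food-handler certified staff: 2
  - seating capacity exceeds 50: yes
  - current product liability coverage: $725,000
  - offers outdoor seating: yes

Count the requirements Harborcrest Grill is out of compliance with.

8

1. product liability coverage $725,000 < $950,000 → not met
2. open food-safety citations 1 > 0 → not met
3. general liability coverage $1,600,000 < $1,675,000 → not met
4. fire-suppression system test 241 days ago vs limit 180 → not met
5. ventilation inspection 129 days ago vs limit 180 → met
6. condition 'seating capacity exceeds 50' holds; health inspection 50 days ago vs limit 90 → met
7. condition 'offers outdoor seating' holds; food-safety audit 201 days ago vs limit 180 → not met
8. grease-trap servicing 50 days ago vs limit 45 → not met
9. food-handler certified staff 2 < 4 → not met
10. pest-control treatment 813 days ago vs limit 730 → not met
Not met: 8 of 10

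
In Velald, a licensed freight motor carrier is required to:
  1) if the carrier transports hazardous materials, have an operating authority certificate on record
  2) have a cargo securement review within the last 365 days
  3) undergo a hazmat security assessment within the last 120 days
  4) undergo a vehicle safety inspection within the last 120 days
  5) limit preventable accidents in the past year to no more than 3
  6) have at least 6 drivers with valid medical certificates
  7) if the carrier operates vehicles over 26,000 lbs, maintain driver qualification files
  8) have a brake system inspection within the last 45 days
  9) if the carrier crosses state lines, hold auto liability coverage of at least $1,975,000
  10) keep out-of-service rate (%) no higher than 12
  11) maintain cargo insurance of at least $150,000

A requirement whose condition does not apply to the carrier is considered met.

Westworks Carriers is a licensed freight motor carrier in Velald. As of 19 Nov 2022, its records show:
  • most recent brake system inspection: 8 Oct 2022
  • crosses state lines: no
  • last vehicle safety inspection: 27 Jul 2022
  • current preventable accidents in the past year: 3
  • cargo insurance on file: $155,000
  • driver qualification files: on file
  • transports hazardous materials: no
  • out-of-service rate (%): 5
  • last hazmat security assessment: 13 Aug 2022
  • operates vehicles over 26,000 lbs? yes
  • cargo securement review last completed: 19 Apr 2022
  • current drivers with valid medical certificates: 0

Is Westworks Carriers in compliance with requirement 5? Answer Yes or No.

Yes

5. preventable accidents in the past year 3 ≤ 3 → met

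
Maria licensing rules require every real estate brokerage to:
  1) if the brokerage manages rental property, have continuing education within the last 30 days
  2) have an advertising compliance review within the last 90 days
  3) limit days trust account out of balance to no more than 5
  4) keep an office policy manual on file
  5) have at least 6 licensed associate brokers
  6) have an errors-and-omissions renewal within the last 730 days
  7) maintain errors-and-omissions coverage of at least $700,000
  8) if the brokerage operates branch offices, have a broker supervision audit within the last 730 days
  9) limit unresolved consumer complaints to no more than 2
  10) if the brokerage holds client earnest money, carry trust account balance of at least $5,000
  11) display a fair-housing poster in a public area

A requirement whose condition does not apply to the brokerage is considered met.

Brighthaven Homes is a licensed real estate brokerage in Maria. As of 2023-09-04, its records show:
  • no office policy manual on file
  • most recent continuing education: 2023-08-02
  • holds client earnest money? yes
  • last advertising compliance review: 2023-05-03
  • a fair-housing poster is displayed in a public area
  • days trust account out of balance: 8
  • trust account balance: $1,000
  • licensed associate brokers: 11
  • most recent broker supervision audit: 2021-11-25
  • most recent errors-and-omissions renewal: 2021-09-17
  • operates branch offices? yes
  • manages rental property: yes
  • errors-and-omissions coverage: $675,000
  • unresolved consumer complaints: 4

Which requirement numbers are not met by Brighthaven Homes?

1. condition 'manages rental property' holds; continuing education 33 days ago vs limit 30 → not met
2. advertising compliance review 124 days ago vs limit 90 → not met
3. days trust account out of balance 8 > 5 → not met
4. office policy manual absent → not met
5. licensed associate brokers 11 ≥ 6 → met
6. errors-and-omissions renewal 717 days ago vs limit 730 → met
7. errors-and-omissions coverage $675,000 < $700,000 → not met
8. condition 'operates branch offices' holds; broker supervision audit 648 days ago vs limit 730 → met
9. unresolved consumer complaints 4 > 2 → not met
10. condition 'holds client earnest money' holds; trust account balance $1,000 < $5,000 → not met
11. fair-housing poster present → met
Not met: 1, 2, 3, 4, 7, 9, 10

1, 2, 3, 4, 7, 9, 10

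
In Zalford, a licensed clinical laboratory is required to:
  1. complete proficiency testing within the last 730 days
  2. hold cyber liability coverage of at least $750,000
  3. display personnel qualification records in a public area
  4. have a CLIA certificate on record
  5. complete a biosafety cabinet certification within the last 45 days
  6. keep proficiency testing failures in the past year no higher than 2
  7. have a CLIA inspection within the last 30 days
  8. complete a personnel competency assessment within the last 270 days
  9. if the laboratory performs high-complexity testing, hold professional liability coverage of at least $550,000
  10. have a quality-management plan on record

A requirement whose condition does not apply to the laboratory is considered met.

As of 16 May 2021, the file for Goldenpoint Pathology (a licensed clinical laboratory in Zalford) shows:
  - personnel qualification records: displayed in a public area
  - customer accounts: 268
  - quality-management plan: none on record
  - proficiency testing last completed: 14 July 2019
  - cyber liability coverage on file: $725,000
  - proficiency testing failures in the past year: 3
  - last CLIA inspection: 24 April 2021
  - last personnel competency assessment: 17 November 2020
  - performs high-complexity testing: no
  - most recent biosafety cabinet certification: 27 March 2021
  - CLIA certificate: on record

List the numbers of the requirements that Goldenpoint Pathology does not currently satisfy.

2, 5, 6, 10

1. proficiency testing 672 days ago vs limit 730 → met
2. cyber liability coverage $725,000 < $750,000 → not met
3. personnel qualification records present → met
4. CLIA certificate present → met
5. biosafety cabinet certification 50 days ago vs limit 45 → not met
6. proficiency testing failures in the past year 3 > 2 → not met
7. CLIA inspection 22 days ago vs limit 30 → met
8. personnel competency assessment 180 days ago vs limit 270 → met
9. condition 'performs high-complexity testing' does not hold → requirement n/a → met
10. quality-management plan absent → not met
Not met: 2, 5, 6, 10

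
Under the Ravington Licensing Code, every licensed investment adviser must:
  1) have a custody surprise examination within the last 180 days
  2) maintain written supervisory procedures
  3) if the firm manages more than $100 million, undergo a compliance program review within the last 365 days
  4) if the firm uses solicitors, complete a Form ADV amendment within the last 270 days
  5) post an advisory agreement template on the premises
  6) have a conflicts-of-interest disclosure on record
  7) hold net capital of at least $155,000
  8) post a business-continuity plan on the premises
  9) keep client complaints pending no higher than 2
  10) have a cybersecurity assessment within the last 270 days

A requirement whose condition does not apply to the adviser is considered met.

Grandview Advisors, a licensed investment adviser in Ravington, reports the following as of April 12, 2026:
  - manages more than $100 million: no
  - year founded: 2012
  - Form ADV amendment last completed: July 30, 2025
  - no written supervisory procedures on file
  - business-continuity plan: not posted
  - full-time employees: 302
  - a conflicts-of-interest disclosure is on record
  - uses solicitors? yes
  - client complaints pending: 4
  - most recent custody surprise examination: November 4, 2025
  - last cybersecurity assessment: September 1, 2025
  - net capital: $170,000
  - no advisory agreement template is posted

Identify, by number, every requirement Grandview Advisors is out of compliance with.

2, 5, 8, 9

1. custody surprise examination 159 days ago vs limit 180 → met
2. written supervisory procedures absent → not met
3. condition 'manages more than $100 million' does not hold → requirement n/a → met
4. condition 'uses solicitors' holds; Form ADV amendment 256 days ago vs limit 270 → met
5. advisory agreement template absent → not met
6. conflicts-of-interest disclosure present → met
7. net capital $170,000 ≥ $155,000 → met
8. business-continuity plan absent → not met
9. client complaints pending 4 > 2 → not met
10. cybersecurity assessment 223 days ago vs limit 270 → met
Not met: 2, 5, 8, 9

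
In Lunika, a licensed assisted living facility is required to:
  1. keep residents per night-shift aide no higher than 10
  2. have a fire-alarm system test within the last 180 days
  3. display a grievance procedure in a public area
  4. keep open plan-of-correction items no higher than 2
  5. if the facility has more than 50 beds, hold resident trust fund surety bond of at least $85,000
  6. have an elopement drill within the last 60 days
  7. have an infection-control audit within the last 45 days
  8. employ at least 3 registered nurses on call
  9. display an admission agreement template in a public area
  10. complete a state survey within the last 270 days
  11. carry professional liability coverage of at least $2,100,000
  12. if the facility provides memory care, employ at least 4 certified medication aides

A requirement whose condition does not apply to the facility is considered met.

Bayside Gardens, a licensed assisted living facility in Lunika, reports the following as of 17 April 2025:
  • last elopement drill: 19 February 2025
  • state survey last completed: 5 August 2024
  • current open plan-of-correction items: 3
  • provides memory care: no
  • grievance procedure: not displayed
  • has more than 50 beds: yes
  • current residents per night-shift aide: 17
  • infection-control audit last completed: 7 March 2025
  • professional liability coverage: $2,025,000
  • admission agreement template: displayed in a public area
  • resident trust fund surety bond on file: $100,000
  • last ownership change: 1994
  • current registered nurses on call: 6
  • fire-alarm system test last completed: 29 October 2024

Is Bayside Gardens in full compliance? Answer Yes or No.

No

1. residents per night-shift aide 17 > 10 → not met
2. fire-alarm system test 170 days ago vs limit 180 → met
3. grievance procedure absent → not met
4. open plan-of-correction items 3 > 2 → not met
5. condition 'has more than 50 beds' holds; resident trust fund surety bond $100,000 ≥ $85,000 → met
6. elopement drill 57 days ago vs limit 60 → met
7. infection-control audit 41 days ago vs limit 45 → met
8. registered nurses on call 6 ≥ 3 → met
9. admission agreement template present → met
10. state survey 255 days ago vs limit 270 → met
11. professional liability coverage $2,025,000 < $2,100,000 → not met
12. condition 'provides memory care' does not hold → requirement n/a → met
Not met: 1, 3, 4, 11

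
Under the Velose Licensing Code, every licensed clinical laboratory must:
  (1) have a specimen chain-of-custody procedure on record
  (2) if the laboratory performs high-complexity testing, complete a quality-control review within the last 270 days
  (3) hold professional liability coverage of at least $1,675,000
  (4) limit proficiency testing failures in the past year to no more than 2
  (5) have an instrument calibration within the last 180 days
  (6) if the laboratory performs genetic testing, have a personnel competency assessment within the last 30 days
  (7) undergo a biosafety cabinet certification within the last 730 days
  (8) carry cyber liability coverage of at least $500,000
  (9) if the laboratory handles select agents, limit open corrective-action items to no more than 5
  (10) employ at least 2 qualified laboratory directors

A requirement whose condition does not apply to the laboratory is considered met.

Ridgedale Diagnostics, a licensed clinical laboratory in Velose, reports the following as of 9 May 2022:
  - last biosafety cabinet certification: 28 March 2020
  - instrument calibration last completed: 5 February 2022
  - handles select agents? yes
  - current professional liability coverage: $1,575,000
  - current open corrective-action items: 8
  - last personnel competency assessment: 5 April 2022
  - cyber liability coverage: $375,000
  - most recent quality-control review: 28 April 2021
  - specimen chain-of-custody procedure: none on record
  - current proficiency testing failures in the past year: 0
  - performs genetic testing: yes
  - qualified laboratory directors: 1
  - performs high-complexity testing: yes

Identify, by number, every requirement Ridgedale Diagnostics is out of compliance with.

1. specimen chain-of-custody procedure absent → not met
2. condition 'performs high-complexity testing' holds; quality-control review 376 days ago vs limit 270 → not met
3. professional liability coverage $1,575,000 < $1,675,000 → not met
4. proficiency testing failures in the past year 0 ≤ 2 → met
5. instrument calibration 93 days ago vs limit 180 → met
6. condition 'performs genetic testing' holds; personnel competency assessment 34 days ago vs limit 30 → not met
7. biosafety cabinet certification 772 days ago vs limit 730 → not met
8. cyber liability coverage $375,000 < $500,000 → not met
9. condition 'handles select agents' holds; open corrective-action items 8 > 5 → not met
10. qualified laboratory directors 1 < 2 → not met
Not met: 1, 2, 3, 6, 7, 8, 9, 10

1, 2, 3, 6, 7, 8, 9, 10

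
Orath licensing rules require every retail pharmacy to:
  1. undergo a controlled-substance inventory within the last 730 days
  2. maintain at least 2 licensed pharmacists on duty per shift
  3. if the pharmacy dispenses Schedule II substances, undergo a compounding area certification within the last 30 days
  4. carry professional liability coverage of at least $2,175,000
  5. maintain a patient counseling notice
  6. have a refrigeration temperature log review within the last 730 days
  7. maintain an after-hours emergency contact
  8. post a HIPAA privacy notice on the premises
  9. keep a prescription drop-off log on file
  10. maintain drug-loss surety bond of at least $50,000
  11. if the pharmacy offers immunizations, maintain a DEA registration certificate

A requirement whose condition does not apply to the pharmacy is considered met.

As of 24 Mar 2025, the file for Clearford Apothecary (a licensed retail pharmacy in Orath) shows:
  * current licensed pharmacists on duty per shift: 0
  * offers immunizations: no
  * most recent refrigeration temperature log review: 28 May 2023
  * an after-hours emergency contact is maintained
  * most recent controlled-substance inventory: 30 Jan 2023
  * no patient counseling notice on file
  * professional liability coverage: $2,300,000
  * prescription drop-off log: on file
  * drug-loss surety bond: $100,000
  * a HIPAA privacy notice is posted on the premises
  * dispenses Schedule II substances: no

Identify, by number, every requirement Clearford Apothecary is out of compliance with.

1. controlled-substance inventory 784 days ago vs limit 730 → not met
2. licensed pharmacists on duty per shift 0 < 2 → not met
3. condition 'dispenses Schedule II substances' does not hold → requirement n/a → met
4. professional liability coverage $2,300,000 ≥ $2,175,000 → met
5. patient counseling notice absent → not met
6. refrigeration temperature log review 666 days ago vs limit 730 → met
7. after-hours emergency contact present → met
8. HIPAA privacy notice present → met
9. prescription drop-off log present → met
10. drug-loss surety bond $100,000 ≥ $50,000 → met
11. condition 'offers immunizations' does not hold → requirement n/a → met
Not met: 1, 2, 5

1, 2, 5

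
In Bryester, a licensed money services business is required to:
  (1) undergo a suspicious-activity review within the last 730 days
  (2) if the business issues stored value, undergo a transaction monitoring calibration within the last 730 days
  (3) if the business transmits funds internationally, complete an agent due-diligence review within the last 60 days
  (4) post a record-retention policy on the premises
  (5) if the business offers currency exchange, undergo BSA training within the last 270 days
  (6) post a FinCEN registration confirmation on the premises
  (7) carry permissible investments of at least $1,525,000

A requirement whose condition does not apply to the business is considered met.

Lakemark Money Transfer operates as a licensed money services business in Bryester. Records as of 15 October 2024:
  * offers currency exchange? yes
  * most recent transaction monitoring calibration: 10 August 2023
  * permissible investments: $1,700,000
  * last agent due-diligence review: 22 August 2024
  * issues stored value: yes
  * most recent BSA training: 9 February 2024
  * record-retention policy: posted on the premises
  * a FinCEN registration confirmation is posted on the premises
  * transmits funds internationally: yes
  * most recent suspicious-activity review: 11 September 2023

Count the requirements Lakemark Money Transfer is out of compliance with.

1. suspicious-activity review 400 days ago vs limit 730 → met
2. condition 'issues stored value' holds; transaction monitoring calibration 432 days ago vs limit 730 → met
3. condition 'transmits funds internationally' holds; agent due-diligence review 54 days ago vs limit 60 → met
4. record-retention policy present → met
5. condition 'offers currency exchange' holds; BSA training 249 days ago vs limit 270 → met
6. FinCEN registration confirmation present → met
7. permissible investments $1,700,000 ≥ $1,525,000 → met
Not met: 0 of 7

0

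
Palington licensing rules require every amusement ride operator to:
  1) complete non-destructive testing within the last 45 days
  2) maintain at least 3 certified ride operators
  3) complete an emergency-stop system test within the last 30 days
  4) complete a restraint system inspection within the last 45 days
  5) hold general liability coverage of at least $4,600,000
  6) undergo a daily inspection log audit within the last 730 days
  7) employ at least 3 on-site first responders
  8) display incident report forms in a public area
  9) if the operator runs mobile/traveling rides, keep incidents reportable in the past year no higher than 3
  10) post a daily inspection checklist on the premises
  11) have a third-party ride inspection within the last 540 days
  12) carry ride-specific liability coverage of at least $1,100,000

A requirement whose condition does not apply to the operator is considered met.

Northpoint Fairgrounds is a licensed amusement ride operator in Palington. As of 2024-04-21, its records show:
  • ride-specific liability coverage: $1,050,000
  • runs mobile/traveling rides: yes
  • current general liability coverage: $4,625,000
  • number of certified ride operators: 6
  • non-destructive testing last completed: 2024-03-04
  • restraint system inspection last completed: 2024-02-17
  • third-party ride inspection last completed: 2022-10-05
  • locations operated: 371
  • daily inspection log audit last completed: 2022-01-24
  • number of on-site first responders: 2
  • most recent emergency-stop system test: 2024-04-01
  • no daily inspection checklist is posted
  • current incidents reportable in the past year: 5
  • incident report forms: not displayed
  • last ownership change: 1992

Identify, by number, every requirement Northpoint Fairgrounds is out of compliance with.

1. non-destructive testing 48 days ago vs limit 45 → not met
2. certified ride operators 6 ≥ 3 → met
3. emergency-stop system test 20 days ago vs limit 30 → met
4. restraint system inspection 64 days ago vs limit 45 → not met
5. general liability coverage $4,625,000 ≥ $4,600,000 → met
6. daily inspection log audit 818 days ago vs limit 730 → not met
7. on-site first responders 2 < 3 → not met
8. incident report forms absent → not met
9. condition 'runs mobile/traveling rides' holds; incidents reportable in the past year 5 > 3 → not met
10. daily inspection checklist absent → not met
11. third-party ride inspection 564 days ago vs limit 540 → not met
12. ride-specific liability coverage $1,050,000 < $1,100,000 → not met
Not met: 1, 4, 6, 7, 8, 9, 10, 11, 12

1, 4, 6, 7, 8, 9, 10, 11, 12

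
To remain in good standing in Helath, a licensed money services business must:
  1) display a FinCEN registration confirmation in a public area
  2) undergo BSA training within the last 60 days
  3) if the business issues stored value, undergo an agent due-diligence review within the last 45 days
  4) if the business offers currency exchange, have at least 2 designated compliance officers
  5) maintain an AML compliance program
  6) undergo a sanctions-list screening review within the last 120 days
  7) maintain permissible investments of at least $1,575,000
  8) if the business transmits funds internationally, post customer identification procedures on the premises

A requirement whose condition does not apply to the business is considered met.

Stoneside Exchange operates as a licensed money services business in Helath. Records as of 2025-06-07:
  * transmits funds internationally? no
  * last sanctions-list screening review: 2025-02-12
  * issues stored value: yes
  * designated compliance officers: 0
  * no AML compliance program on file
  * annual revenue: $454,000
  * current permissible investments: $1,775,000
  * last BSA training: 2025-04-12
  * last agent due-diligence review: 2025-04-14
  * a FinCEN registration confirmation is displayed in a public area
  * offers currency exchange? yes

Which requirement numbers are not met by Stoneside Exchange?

3, 4, 5

1. FinCEN registration confirmation present → met
2. BSA training 56 days ago vs limit 60 → met
3. condition 'issues stored value' holds; agent due-diligence review 54 days ago vs limit 45 → not met
4. condition 'offers currency exchange' holds; designated compliance officers 0 < 2 → not met
5. AML compliance program absent → not met
6. sanctions-list screening review 115 days ago vs limit 120 → met
7. permissible investments $1,775,000 ≥ $1,575,000 → met
8. condition 'transmits funds internationally' does not hold → requirement n/a → met
Not met: 3, 4, 5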